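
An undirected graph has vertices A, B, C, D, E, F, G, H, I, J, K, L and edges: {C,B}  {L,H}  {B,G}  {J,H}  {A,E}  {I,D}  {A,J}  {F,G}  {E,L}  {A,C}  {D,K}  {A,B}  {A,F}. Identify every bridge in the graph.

The edges on the cycle A-C-B-A are not bridges since each lies on that cycle.
But removing D - K disconnects D from K; removing I - D disconnects I from D — these are bridges.

D-I, D-K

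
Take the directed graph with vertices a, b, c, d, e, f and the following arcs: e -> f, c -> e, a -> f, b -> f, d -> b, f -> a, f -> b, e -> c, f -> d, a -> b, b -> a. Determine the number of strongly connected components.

2

{a, b, d, f} are all mutually reachable — one SCC of size 4.
{c, e} are all mutually reachable — one SCC of size 2.
That gives 2 strongly connected components.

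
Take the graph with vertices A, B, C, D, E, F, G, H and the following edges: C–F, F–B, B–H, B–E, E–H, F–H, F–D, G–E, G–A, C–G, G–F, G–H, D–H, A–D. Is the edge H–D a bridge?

After removing H–D, the path H-F-D still connects them, so the edge is not a bridge.

No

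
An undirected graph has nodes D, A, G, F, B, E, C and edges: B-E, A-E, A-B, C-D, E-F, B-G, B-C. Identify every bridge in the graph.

B-C, B-G, C-D, E-F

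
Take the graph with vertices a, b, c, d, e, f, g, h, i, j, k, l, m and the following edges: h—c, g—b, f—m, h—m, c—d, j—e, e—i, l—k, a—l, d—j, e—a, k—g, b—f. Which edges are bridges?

e-i

The edges on the cycle h-c-d-j-e-a-l-k-g-b-f-m-h are not bridges since each lies on that cycle.
But removing e—i disconnects e from i — this is a bridge.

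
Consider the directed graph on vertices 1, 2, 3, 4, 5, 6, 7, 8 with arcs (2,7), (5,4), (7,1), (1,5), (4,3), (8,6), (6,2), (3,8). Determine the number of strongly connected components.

1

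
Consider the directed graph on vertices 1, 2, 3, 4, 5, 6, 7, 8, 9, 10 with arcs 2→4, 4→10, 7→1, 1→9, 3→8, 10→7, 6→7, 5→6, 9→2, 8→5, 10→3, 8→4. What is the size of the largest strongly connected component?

{1, 2, 3, 4, 5, 6, 7, 8, 9, 10} are all mutually reachable — one SCC of size 10.
The largest has 10 vertices.

10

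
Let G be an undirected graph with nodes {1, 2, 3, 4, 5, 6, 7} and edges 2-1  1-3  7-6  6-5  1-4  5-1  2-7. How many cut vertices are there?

1

Removing 1 increases the component count from 1 to 3, so 1 is a cut vertex.
By contrast removing 3 leaves 1 component; it is not a cut vertex. No other vertex is a cut vertex either.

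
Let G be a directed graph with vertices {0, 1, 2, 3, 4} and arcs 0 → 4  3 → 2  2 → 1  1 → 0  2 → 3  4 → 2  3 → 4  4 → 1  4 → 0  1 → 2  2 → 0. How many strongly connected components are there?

{0, 1, 2, 3, 4} are all mutually reachable — one SCC of size 5.
That gives 1 strongly connected component.

1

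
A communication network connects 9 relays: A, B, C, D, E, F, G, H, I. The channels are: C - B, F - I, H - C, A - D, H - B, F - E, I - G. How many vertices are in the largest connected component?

Starting from A we can reach A, D. That is one component of size 2.
Starting from B we can reach B, C, H. That is one component of size 3.
Starting from E we can reach E, F, G, I. That is one component of size 4.
The largest has 4 vertices.

4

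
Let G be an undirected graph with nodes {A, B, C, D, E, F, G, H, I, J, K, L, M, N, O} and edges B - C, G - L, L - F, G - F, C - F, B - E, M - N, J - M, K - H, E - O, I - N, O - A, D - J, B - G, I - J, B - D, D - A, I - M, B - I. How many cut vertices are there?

1

Removing B increases the component count from 2 to 3, so B is a cut vertex.
By contrast removing M leaves 2 components; it is not a cut vertex. No other vertex is a cut vertex either.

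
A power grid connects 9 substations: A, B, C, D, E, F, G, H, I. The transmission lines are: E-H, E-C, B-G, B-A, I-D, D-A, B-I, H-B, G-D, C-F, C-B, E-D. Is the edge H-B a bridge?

After removing H-B, the path H-E-C-B still connects them, so the edge is not a bridge.

No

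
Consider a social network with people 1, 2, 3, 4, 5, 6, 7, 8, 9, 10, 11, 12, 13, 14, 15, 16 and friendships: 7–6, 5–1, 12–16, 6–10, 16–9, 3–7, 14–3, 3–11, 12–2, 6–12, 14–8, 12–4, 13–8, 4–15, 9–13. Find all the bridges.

The edges on the cycle 14-3-7-6-12-16-9-13-8-14 are not bridges since each lies on that cycle.
But removing 2–12 disconnects 2 from 12; removing 3–11 disconnects 3 from 11; removing 4–15 disconnects 4 from 15; removing 6–10 disconnects 6 from 10 — these are bridges.
In total 6 edges are bridges.

1-5, 10-6, 11-3, 12-2, 12-4, 15-4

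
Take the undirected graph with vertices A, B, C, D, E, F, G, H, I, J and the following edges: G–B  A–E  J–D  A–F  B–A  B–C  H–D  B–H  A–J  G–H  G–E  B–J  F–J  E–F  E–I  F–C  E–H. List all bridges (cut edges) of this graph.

E-I

The edges on the cycle G-B-A-J-F-E-G are not bridges since each lies on that cycle.
But removing I–E disconnects I from E — this is a bridge.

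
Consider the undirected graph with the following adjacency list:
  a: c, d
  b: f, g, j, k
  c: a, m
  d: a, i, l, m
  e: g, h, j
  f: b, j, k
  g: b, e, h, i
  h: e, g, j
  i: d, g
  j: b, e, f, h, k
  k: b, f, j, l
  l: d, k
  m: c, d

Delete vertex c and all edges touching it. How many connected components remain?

With c gone, the remaining components are: {a, b, d, e, f, g, h, i, j, k, l, m}.
That is 1 component.

1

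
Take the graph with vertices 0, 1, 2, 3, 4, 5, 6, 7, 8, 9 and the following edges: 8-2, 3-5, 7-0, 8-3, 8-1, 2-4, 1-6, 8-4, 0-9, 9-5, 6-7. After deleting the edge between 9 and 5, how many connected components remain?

9 and 5 are still connected via 9-0-7-6-1-8-3-5, so the component count stays at 1.

1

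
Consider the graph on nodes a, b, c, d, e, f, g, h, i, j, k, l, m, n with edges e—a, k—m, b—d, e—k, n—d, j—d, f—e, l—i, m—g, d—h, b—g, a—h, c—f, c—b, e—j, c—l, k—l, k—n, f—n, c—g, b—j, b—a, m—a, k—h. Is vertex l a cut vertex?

Yes

Deleting l raises the number of components from 1 to 2, so l is a cut vertex.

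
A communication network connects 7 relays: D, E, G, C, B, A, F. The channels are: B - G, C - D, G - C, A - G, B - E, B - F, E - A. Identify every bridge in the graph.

B-F, C-D, C-G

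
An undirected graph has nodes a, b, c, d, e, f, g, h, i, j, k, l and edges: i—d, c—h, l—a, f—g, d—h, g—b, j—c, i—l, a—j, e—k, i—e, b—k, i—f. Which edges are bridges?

none

The edges on the cycle i-f-g-b-k-e-i are not bridges since each lies on that cycle.
Every edge lies on some cycle, so there are no bridges.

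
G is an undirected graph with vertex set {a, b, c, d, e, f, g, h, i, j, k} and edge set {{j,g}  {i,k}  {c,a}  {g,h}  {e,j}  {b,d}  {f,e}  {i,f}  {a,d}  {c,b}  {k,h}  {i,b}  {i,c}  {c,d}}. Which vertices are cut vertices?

Removing i increases the component count from 1 to 2, so i is a cut vertex.
By contrast removing j leaves 1 component; it is not a cut vertex. No other vertex is a cut vertex either.

i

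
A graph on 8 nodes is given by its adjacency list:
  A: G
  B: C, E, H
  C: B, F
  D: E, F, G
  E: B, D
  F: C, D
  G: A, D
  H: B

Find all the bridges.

A-G, B-H, D-G

The edges on the cycle F-C-B-E-D-F are not bridges since each lies on that cycle.
But removing D-G disconnects D from G; removing G-A disconnects G from A; removing B-H disconnects B from H — these are bridges.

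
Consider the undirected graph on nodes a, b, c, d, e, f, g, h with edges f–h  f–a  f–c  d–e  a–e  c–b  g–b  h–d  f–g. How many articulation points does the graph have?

Removing f increases the component count from 1 to 2, so f is a cut vertex.
By contrast removing g leaves 1 component; it is not a cut vertex. No other vertex is a cut vertex either.

1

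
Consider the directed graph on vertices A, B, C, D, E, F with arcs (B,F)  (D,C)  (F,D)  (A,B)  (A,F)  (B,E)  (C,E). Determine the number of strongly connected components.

{B} is an SCC by itself.
{C} is an SCC by itself.
{F} is an SCC by itself.
{A} is an SCC by itself.
{D} is an SCC by itself.
(and 1 more singleton SCC)
That gives 6 strongly connected components.

6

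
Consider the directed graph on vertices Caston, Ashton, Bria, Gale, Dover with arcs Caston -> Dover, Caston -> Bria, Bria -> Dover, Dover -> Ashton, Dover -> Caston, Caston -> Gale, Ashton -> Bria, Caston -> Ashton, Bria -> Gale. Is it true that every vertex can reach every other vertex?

No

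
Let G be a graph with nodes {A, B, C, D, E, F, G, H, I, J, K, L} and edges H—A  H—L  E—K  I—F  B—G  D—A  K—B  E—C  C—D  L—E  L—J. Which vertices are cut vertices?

Removing B increases the component count from 2 to 3, so B is a cut vertex.
Removing E increases the component count from 2 to 3, so E is a cut vertex.
Removing K increases the component count from 2 to 3, so K is a cut vertex.
Likewise L is a cut vertex.
By contrast removing A leaves 2 components; it is not a cut vertex. No other vertex is a cut vertex either.

B, E, K, L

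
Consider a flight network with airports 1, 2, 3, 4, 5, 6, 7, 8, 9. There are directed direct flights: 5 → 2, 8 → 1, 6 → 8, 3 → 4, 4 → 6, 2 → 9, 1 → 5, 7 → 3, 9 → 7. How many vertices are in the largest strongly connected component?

9

{1, 2, 3, 4, 5, 6, 7, 8, 9} are all mutually reachable — one SCC of size 9.
The largest has 9 vertices.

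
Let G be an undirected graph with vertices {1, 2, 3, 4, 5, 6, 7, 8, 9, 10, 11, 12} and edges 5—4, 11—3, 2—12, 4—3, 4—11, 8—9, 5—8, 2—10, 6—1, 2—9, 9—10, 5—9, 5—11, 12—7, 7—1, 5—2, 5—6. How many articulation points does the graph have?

1

Removing 5 increases the component count from 1 to 2, so 5 is a cut vertex.
By contrast removing 7 leaves 1 component; it is not a cut vertex. No other vertex is a cut vertex either.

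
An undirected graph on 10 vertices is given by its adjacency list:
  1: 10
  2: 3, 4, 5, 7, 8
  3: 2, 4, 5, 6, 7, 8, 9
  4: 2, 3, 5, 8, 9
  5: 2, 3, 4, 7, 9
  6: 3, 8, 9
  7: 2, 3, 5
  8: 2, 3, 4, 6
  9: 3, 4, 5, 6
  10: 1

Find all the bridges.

The edges on the cycle 8-6-9-4-5-3-8 are not bridges since each lies on that cycle.
But removing 10-1 disconnects 10 from 1 — this is a bridge.

1-10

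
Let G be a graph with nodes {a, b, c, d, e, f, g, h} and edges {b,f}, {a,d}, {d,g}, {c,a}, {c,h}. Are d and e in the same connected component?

No

The component containing d is {a, c, d, g, h}, and e is not in it.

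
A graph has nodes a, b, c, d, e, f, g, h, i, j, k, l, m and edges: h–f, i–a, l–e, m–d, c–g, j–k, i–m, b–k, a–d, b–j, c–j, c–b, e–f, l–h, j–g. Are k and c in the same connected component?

Yes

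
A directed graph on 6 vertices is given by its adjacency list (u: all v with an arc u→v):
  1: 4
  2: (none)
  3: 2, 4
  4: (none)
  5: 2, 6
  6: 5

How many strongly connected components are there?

{5, 6} are all mutually reachable — one SCC of size 2.
{3} is an SCC by itself.
{1} is an SCC by itself.
{4} is an SCC by itself.
{2} is an SCC by itself.
That gives 5 strongly connected components.

5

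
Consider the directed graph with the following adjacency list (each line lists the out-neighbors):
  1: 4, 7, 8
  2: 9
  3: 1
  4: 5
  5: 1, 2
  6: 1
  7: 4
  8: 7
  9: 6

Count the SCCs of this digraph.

2

{1, 2, 4, 5, 6, 7, 8, 9} are all mutually reachable — one SCC of size 8.
{3} is an SCC by itself.
That gives 2 strongly connected components.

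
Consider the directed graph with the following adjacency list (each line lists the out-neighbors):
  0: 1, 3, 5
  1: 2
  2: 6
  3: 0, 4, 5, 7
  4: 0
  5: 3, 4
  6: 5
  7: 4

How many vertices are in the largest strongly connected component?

8

{0, 1, 2, 3, 4, 5, 6, 7} are all mutually reachable — one SCC of size 8.
The largest has 8 vertices.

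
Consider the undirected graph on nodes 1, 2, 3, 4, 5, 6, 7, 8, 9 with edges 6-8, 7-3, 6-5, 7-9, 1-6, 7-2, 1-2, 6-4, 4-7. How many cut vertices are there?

2

Removing 6 increases the component count from 1 to 3, so 6 is a cut vertex.
Removing 7 increases the component count from 1 to 3, so 7 is a cut vertex.
By contrast removing 4 leaves 1 component; it is not a cut vertex. No other vertex is a cut vertex either.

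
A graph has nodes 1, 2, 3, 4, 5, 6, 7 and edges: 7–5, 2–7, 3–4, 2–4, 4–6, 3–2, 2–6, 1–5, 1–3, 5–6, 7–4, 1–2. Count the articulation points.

Removing 3, for instance, still leaves 1 component. No single vertex removal increases the component count — the graph has no articulation points.

0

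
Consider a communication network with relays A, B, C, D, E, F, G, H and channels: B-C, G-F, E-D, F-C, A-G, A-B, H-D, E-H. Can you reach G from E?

No

The component containing E is {D, E, H}, and G is not in it.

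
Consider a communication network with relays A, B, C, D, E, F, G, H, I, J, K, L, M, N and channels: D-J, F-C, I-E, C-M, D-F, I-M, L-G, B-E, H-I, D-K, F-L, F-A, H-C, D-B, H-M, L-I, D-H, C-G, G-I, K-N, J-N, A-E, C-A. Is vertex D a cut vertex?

Deleting D raises the number of components from 1 to 2, so D is a cut vertex.

Yes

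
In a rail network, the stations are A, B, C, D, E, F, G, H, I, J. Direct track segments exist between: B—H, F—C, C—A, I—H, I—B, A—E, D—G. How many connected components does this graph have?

4

J is isolated — a component by itself.
Starting from D we can reach D, G. That is one component of size 2.
Starting from B we can reach B, H, I. That is one component of size 3.
Starting from A we can reach A, C, E, F. That is one component of size 4.
Total: 4 components.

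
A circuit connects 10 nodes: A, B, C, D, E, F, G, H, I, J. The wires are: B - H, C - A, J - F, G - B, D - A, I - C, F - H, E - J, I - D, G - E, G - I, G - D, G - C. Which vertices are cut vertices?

G

Removing G increases the component count from 1 to 2, so G is a cut vertex.
By contrast removing A leaves 1 component; it is not a cut vertex. No other vertex is a cut vertex either.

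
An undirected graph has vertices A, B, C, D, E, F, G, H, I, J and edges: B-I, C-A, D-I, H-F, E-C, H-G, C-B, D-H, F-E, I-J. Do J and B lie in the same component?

Yes

From J we can reach A, B, C, D, E, F, G, H, I, J, which includes B.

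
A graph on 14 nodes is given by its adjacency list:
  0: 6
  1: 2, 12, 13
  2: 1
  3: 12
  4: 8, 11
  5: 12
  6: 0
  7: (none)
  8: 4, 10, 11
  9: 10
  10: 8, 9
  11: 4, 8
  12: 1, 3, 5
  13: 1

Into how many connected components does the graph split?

4

7 is isolated — a component by itself.
Starting from 0 we can reach 0, 6. That is one component of size 2.
Starting from 4 we can reach 4, 8, 9, 10, 11. That is one component of size 5.
Starting from 1 we can reach 1, 2, 3, 5, 12, 13. That is one component of size 6.
Total: 4 components.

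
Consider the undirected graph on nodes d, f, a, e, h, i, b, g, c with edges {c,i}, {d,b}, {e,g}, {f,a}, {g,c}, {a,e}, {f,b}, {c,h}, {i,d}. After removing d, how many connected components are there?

With d gone, the remaining components are: {a, b, c, e, f, g, h, i}.
That is 1 component.

1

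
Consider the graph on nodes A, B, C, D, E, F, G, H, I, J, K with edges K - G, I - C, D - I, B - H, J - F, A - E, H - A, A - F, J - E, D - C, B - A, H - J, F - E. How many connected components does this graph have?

3

Starting from G we can reach G, K. That is one component of size 2.
Starting from C we can reach C, D, I. That is one component of size 3.
Starting from A we can reach A, B, E, F, H, J. That is one component of size 6.
Total: 3 components.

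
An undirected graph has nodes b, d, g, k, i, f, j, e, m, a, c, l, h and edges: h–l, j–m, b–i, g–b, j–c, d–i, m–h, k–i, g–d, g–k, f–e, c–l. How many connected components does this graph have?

4

a is isolated — a component by itself.
Starting from e we can reach e, f. That is one component of size 2.
Starting from b we can reach b, d, g, i, k. That is one component of size 5.
Starting from c we can reach c, h, j, l, m. That is one component of size 5.
Total: 4 components.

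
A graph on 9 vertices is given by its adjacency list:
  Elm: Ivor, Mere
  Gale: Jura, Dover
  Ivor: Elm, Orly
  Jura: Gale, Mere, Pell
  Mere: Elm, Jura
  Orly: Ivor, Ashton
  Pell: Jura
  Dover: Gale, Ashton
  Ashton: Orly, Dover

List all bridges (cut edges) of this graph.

Jura-Pell

The edges on the cycle Orly-Ivor-Elm-Mere-Jura-Gale-Dover-Ashton-Orly are not bridges since each lies on that cycle.
But removing Pell-Jura disconnects Pell from Jura — this is a bridge.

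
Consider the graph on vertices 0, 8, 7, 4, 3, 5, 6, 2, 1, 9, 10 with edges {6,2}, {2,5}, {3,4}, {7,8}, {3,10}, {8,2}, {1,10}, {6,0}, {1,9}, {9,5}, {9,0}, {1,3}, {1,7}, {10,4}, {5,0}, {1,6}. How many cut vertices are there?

1

Removing 1 increases the component count from 1 to 2, so 1 is a cut vertex.
By contrast removing 8 leaves 1 component; it is not a cut vertex. No other vertex is a cut vertex either.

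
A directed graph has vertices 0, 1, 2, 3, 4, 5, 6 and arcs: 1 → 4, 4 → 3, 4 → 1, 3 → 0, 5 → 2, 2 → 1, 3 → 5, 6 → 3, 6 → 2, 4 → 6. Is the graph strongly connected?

No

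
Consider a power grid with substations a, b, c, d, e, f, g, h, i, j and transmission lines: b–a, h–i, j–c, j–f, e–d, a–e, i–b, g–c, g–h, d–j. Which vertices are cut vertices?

j

Removing j increases the component count from 1 to 2, so j is a cut vertex.
By contrast removing d leaves 1 component; it is not a cut vertex. No other vertex is a cut vertex either.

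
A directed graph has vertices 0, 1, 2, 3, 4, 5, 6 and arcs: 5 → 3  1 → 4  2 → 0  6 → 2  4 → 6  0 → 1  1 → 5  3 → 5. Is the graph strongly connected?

There is no directed path from 5 to 1, so the graph is not strongly connected.

No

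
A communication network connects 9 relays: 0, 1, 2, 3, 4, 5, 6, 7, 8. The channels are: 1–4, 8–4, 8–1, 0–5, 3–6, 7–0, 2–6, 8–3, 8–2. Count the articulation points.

2

Removing 0 increases the component count from 2 to 3, so 0 is a cut vertex.
Removing 8 increases the component count from 2 to 3, so 8 is a cut vertex.
By contrast removing 4 leaves 2 components; it is not a cut vertex. No other vertex is a cut vertex either.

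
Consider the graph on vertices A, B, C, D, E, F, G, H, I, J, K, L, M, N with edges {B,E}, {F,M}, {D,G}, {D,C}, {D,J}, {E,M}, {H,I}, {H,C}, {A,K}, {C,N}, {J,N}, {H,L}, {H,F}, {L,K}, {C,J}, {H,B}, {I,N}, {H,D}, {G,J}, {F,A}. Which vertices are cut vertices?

Removing H increases the component count from 1 to 2, so H is a cut vertex.
By contrast removing J leaves 1 component; it is not a cut vertex. No other vertex is a cut vertex either.

H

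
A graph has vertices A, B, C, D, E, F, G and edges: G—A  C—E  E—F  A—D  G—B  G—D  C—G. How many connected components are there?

1

Starting from A we can reach A, B, C, D, E, F, G. That is one component of size 7.
Total: 1 component.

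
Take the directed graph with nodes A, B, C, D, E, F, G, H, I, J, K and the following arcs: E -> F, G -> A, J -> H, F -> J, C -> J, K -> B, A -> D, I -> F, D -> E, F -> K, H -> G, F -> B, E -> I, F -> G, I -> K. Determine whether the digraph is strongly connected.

There is no directed path from H to C, so the graph is not strongly connected.

No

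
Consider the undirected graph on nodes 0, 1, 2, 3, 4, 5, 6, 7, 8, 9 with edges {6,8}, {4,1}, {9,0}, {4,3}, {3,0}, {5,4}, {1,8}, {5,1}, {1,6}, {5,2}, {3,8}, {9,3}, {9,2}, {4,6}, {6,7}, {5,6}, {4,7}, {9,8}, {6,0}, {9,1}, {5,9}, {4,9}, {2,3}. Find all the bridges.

none

The edges on the cycle 5-4-3-8-6-1-9-5 are not bridges since each lies on that cycle.
Every edge lies on some cycle, so there are no bridges.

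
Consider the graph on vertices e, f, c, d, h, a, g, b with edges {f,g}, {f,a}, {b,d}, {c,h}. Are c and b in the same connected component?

No

The component containing c is {c, h}, and b is not in it.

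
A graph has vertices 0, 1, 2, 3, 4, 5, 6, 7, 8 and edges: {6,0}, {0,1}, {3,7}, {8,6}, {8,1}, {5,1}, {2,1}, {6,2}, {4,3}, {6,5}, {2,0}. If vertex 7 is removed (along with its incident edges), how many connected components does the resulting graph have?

2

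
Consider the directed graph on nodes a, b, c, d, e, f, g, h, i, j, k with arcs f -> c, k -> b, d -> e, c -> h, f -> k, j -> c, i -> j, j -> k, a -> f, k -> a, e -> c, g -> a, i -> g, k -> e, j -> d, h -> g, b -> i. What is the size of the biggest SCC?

11

{a, b, c, d, e, f, g, h, i, j, k} are all mutually reachable — one SCC of size 11.
The largest has 11 vertices.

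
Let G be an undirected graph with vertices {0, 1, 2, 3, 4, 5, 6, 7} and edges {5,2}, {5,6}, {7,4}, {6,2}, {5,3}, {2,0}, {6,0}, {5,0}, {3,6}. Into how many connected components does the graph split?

3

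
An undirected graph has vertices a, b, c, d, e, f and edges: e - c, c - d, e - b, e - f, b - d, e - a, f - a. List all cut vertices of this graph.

Removing e increases the component count from 1 to 2, so e is a cut vertex.
By contrast removing d leaves 1 component; it is not a cut vertex. No other vertex is a cut vertex either.

e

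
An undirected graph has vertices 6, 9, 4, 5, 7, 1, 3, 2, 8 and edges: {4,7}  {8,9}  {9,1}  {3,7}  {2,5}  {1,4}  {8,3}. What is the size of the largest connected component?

6 is isolated — a component by itself.
Starting from 2 we can reach 2, 5. That is one component of size 2.
Starting from 1 we can reach 1, 3, 4, 7, 8, 9. That is one component of size 6.
The largest has 6 vertices.

6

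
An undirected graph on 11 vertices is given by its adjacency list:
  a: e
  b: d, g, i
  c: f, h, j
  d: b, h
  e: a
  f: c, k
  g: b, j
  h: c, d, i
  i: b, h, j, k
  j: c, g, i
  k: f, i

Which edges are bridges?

The edges on the cycle i-k-f-c-j-i are not bridges since each lies on that cycle.
But removing e-a disconnects e from a — this is a bridge.

a-e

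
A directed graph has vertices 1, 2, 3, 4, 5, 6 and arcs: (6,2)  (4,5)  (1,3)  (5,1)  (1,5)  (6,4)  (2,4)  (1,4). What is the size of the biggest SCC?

{1, 4, 5} are all mutually reachable — one SCC of size 3.
{6} is an SCC by itself.
{2} is an SCC by itself.
{3} is an SCC by itself.
The largest has 3 vertices.

3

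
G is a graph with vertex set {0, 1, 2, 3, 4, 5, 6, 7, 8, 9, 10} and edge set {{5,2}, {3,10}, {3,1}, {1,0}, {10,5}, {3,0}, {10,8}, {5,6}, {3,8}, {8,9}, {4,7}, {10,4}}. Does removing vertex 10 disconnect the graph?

Yes

Deleting 10 raises the number of components from 1 to 3, so 10 is a cut vertex.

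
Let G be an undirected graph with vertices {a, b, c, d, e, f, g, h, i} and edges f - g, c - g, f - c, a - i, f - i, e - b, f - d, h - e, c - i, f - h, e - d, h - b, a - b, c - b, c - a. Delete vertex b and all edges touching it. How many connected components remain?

1

With b gone, the remaining components are: {a, c, d, e, f, g, h, i}.
That is 1 component.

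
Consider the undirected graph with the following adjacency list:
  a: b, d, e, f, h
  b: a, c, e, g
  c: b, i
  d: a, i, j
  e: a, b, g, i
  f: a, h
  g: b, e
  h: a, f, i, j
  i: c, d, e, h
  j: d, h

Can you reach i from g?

Yes

From g we can reach a, b, c, d, e, f, g, h, i, j, which includes i.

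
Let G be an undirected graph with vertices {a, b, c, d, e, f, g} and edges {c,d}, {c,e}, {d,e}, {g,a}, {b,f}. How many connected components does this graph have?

Starting from a we can reach a, g. That is one component of size 2.
Starting from b we can reach b, f. That is one component of size 2.
Starting from c we can reach c, d, e. That is one component of size 3.
Total: 3 components.

3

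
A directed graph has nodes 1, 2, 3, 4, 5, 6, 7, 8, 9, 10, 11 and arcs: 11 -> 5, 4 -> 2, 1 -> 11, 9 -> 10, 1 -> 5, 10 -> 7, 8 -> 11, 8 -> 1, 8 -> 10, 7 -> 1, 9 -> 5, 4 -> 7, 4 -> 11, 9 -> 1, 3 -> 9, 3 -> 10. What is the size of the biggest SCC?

1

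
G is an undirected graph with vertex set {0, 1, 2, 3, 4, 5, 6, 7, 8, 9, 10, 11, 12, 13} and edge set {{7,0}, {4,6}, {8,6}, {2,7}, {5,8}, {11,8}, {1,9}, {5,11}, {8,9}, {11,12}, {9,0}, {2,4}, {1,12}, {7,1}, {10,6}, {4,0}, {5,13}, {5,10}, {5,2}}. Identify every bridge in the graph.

13-5

The edges on the cycle 5-2-7-1-9-8-5 are not bridges since each lies on that cycle.
But removing 13 - 5 disconnects 13 from 5 — this is a bridge.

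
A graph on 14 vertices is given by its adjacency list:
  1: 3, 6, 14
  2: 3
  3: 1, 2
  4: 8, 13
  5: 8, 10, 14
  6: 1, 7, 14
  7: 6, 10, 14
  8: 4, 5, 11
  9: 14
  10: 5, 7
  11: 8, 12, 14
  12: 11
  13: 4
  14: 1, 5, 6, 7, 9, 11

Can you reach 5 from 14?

Yes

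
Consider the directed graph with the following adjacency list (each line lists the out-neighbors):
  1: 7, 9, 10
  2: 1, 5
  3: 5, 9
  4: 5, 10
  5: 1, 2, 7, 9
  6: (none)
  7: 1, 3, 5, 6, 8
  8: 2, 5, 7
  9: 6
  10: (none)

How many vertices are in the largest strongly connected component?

6

{1, 2, 3, 5, 7, 8} are all mutually reachable — one SCC of size 6.
{10} is an SCC by itself.
{4} is an SCC by itself.
{9} is an SCC by itself.
{6} is an SCC by itself.
The largest has 6 vertices.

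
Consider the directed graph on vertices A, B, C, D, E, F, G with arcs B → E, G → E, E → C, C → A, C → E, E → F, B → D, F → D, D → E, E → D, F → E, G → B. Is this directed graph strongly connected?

No

There is no directed path from C to B, so the graph is not strongly connected.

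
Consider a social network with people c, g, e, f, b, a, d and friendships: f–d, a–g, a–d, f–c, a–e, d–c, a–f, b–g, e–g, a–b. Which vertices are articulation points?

a

Removing a increases the component count from 1 to 2, so a is a cut vertex.
By contrast removing f leaves 1 component; it is not a cut vertex. No other vertex is a cut vertex either.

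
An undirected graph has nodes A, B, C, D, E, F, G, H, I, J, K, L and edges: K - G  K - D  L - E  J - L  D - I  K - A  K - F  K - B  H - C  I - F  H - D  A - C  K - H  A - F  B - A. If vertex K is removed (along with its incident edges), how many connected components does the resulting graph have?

With K gone, the remaining components are: {G}; {E, J, L}; {A, B, C, D, F, H, I}.
That is 3 components.

3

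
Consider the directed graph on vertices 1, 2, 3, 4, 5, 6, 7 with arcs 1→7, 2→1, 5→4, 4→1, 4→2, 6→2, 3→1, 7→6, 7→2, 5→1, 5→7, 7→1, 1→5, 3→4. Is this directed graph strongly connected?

No

There is no directed path from 2 to 3, so the graph is not strongly connected.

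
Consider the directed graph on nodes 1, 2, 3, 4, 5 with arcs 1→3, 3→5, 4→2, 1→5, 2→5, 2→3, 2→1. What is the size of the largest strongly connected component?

{4} is an SCC by itself.
{1} is an SCC by itself.
{3} is an SCC by itself.
{5} is an SCC by itself.
{2} is an SCC by itself.
The largest has 1 vertex.

1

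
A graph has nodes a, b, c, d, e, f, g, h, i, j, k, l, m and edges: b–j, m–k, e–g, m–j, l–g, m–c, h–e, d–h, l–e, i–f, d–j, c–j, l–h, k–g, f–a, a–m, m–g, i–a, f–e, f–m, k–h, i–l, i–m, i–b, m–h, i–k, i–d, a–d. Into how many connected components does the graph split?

1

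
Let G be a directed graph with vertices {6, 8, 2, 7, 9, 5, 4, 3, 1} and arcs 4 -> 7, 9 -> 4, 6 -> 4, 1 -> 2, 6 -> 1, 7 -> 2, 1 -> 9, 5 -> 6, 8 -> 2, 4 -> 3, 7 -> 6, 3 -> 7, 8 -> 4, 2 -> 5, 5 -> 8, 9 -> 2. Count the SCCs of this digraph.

1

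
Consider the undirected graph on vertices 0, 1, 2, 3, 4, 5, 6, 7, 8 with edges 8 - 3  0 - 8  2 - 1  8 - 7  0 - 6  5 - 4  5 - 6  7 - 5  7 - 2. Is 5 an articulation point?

Yes

Deleting 5 raises the number of components from 1 to 2, so 5 is a cut vertex.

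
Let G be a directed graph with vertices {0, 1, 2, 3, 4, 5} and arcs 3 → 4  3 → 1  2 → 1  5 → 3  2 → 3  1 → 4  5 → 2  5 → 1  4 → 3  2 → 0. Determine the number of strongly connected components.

{1, 3, 4} are all mutually reachable — one SCC of size 3.
{2} is an SCC by itself.
{0} is an SCC by itself.
{5} is an SCC by itself.
That gives 4 strongly connected components.

4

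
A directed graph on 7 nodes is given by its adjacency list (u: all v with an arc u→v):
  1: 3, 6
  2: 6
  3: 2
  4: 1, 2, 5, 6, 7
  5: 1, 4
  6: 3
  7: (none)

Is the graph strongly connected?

There is no directed path from 2 to 4, so the graph is not strongly connected.

No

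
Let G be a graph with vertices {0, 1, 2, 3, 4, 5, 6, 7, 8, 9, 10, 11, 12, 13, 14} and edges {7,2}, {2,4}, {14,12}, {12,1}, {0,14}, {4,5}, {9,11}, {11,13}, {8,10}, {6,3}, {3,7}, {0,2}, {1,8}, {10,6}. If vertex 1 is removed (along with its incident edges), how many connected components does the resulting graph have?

2

With 1 gone, the remaining components are: {9, 11, 13}; {0, 2, 3, 4, 5, 6, 7, 8, 10, 12, 14}.
That is 2 components.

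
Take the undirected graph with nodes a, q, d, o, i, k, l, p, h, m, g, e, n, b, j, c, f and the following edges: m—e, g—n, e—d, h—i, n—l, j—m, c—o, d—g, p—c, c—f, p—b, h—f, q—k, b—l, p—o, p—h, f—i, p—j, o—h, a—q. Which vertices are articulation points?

Removing p increases the component count from 2 to 3, so p is a cut vertex.
Removing q increases the component count from 2 to 3, so q is a cut vertex.
By contrast removing o leaves 2 components; it is not a cut vertex. No other vertex is a cut vertex either.

p, q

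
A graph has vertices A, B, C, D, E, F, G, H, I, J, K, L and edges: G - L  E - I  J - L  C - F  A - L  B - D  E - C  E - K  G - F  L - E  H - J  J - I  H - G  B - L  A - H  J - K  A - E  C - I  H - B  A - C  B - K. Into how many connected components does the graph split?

Starting from A we can reach A, B, C, D, E, F, G, H, I, J, K, L. That is one component of size 12.
Total: 1 component.

1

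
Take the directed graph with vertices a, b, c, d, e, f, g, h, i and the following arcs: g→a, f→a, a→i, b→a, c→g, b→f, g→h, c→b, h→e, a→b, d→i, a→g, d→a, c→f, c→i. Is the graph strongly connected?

No

There is no directed path from b to d, so the graph is not strongly connected.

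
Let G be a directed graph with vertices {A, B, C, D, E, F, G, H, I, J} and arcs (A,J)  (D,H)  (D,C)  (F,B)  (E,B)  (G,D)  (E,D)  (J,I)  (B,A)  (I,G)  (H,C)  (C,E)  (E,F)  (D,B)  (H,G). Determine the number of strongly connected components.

1

{A, B, C, D, E, F, G, H, I, J} are all mutually reachable — one SCC of size 10.
That gives 1 strongly connected component.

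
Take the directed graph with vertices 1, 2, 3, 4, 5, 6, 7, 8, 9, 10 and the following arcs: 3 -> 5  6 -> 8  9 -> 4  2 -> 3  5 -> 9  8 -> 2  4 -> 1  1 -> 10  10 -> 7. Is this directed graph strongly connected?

No

There is no directed path from 3 to 8, so the graph is not strongly connected.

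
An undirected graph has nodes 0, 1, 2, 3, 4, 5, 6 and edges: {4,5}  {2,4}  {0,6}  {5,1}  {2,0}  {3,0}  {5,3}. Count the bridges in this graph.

The edges on the cycle 2-4-5-3-0-2 are not bridges since each lies on that cycle.
But removing 0-6 disconnects 0 from 6; removing 5-1 disconnects 5 from 1 — these are bridges.
That makes 2 bridges.

2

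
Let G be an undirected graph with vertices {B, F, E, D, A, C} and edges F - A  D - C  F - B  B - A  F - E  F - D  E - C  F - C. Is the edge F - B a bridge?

No

After removing F - B, the path F-A-B still connects them, so the edge is not a bridge.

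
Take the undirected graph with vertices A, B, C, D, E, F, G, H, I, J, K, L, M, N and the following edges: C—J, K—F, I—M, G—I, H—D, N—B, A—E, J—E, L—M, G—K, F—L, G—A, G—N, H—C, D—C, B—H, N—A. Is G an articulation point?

Deleting G raises the number of components from 1 to 2, so G is a cut vertex.

Yes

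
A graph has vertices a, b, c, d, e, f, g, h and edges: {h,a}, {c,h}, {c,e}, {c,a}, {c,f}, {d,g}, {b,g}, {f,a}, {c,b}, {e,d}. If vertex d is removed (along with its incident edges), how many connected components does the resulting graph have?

With d gone, the remaining components are: {a, b, c, e, f, g, h}.
That is 1 component.

1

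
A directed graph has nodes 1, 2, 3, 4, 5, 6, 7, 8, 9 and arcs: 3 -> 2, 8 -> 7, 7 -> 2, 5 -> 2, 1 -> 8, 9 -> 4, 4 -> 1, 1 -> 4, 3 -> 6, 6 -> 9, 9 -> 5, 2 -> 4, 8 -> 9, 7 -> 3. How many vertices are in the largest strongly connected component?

{1, 2, 3, 4, 5, 6, 7, 8, 9} are all mutually reachable — one SCC of size 9.
The largest has 9 vertices.

9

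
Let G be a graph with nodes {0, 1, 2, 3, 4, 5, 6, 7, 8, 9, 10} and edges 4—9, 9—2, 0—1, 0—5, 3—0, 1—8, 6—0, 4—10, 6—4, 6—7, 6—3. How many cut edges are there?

8

The edges on the cycle 6-3-0-6 are not bridges since each lies on that cycle.
But removing 4—6 disconnects 4 from 6; removing 0—5 disconnects 0 from 5; removing 6—7 disconnects 6 from 7; removing 8—1 disconnects 8 from 1 — these are bridges.
In total 8 edges are bridges.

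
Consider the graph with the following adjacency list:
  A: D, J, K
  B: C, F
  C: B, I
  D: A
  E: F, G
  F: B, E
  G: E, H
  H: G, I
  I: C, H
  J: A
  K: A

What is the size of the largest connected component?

7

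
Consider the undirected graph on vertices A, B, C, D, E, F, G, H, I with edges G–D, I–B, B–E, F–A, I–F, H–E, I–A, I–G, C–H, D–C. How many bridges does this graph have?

The edges on the cycle I-F-A-I are not bridges since each lies on that cycle.
Every edge lies on some cycle, so there are no bridges.

0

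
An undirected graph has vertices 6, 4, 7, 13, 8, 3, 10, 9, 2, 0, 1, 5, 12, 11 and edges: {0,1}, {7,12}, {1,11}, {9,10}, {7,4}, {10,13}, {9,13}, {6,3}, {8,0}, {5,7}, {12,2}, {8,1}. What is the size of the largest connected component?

Starting from 3 we can reach 3, 6. That is one component of size 2.
Starting from 9 we can reach 9, 10, 13. That is one component of size 3.
Starting from 0 we can reach 0, 1, 8, 11. That is one component of size 4.
Starting from 2 we can reach 2, 4, 5, 7, 12. That is one component of size 5.
The largest has 5 vertices.

5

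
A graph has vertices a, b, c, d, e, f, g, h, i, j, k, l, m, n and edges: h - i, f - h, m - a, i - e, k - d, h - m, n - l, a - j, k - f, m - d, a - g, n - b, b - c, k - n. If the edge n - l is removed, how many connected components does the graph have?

Before removal there is 1 component.
n - l is a bridge — removing it separates n's side from l's side.
After removal: 2 components.

2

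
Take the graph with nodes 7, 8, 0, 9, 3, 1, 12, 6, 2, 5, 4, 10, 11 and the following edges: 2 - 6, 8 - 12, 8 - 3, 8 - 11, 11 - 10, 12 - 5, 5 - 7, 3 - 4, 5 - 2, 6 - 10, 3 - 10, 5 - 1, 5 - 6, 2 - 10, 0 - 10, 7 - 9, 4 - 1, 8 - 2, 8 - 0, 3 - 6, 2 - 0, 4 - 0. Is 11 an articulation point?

No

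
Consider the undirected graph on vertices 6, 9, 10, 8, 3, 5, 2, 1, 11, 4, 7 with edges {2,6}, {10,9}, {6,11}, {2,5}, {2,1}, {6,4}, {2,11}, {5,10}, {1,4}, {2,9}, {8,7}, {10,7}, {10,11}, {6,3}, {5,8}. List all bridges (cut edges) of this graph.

3-6

The edges on the cycle 5-8-7-10-5 are not bridges since each lies on that cycle.
But removing 3-6 disconnects 3 from 6 — this is a bridge.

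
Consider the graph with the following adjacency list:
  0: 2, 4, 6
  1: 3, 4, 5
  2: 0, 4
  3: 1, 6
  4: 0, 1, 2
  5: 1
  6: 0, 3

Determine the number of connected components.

1

Starting from 0 we can reach 0, 1, 2, 3, 4, 5, 6. That is one component of size 7.
Total: 1 component.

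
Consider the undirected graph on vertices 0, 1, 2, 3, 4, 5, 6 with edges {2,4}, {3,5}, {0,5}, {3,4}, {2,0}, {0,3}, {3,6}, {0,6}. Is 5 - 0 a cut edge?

No

After removing 5 - 0, the path 5-3-0 still connects them, so the edge is not a bridge.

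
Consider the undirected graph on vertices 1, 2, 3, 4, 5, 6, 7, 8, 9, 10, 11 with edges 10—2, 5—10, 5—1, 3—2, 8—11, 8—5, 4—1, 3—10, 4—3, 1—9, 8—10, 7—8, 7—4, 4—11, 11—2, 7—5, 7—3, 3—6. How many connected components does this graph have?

1

Starting from 1 we can reach 1, 2, 3, 4, 5, 6, 7, 8, 9, 10, 11. That is one component of size 11.
Total: 1 component.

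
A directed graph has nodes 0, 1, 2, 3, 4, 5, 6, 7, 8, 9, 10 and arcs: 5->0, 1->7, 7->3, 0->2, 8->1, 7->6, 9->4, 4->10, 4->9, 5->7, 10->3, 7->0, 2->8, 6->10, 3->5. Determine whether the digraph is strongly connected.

No

There is no directed path from 1 to 4, so the graph is not strongly connected.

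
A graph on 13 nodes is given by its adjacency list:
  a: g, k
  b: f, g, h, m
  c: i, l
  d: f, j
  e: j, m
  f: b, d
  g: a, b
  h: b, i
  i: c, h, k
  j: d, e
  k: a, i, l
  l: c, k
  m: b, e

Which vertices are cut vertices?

b

Removing b increases the component count from 1 to 2, so b is a cut vertex.
By contrast removing l leaves 1 component; it is not a cut vertex. No other vertex is a cut vertex either.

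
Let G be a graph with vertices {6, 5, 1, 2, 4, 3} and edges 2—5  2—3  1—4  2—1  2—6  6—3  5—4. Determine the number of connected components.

Starting from 1 we can reach 1, 2, 3, 4, 5, 6. That is one component of size 6.
Total: 1 component.

1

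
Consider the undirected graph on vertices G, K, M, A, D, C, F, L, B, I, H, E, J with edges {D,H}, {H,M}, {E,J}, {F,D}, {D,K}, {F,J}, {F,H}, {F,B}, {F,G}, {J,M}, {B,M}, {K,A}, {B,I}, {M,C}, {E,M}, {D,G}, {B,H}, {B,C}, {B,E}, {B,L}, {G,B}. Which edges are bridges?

A-K, B-I, B-L, D-K

The edges on the cycle F-D-G-F are not bridges since each lies on that cycle.
But removing A-K disconnects A from K; removing I-B disconnects I from B; removing K-D disconnects K from D; removing L-B disconnects L from B — these are bridges.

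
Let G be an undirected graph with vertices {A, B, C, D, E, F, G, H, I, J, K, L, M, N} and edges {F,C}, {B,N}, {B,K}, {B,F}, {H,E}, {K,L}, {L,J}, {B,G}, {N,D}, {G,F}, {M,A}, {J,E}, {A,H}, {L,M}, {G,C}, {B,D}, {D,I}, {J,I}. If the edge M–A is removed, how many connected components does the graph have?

1

M and A are still connected via M-L-J-E-H-A, so the component count stays at 1.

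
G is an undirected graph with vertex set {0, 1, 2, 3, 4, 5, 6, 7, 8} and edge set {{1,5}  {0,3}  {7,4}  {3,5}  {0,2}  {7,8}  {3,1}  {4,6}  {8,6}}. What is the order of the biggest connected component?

Starting from 4 we can reach 4, 6, 7, 8. That is one component of size 4.
Starting from 0 we can reach 0, 1, 2, 3, 5. That is one component of size 5.
The largest has 5 vertices.

5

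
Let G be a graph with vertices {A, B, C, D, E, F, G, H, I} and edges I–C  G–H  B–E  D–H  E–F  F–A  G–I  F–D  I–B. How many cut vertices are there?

Removing F increases the component count from 1 to 2, so F is a cut vertex.
Removing I increases the component count from 1 to 2, so I is a cut vertex.
By contrast removing B leaves 1 component; it is not a cut vertex. No other vertex is a cut vertex either.

2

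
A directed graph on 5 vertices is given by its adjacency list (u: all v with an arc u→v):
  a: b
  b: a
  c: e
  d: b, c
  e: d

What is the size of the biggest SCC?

3

{c, d, e} are all mutually reachable — one SCC of size 3.
{a, b} are all mutually reachable — one SCC of size 2.
The largest has 3 vertices.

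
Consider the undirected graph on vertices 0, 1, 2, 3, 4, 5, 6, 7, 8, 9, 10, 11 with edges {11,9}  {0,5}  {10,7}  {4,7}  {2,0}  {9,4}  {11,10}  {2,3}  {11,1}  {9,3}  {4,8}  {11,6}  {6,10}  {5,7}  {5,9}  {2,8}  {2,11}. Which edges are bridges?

The edges on the cycle 2-11-6-10-7-4-9-5-0-2 are not bridges since each lies on that cycle.
But removing 11—1 disconnects 11 from 1 — this is a bridge.

1-11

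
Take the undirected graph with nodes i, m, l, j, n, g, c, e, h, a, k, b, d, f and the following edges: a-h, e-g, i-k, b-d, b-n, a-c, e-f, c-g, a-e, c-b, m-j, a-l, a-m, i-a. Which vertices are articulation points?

a, b, c, e, i, m

Removing a increases the component count from 1 to 5, so a is a cut vertex.
Removing b increases the component count from 1 to 3, so b is a cut vertex.
Removing c increases the component count from 1 to 2, so c is a cut vertex.
Likewise e, i, m are cut vertices.
By contrast removing l leaves 1 component; it is not a cut vertex. No other vertex is a cut vertex either.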